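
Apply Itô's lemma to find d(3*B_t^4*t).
d(3*B_t^4*t) = (3*B_t^2*(B_t^2 + 6*t)) dt + (12*B_t^3*t) dB_t

Itô's formula for f(t, x): d f(t, B_t) = (f_t + (1/2) f_xx) dt + f_x dB_t. Compute partials of f(t, x) = 3*t*x^4:
  f_t(t,x)  = 3*x^4
  f_x(t,x)  = 12*t*x^3
  f_xx(t,x) = 36*t*x^2
Assemble drift = f_t + (1/2) f_xx = 3*x^2*(6*t + x^2) and diffusion = f_x = 12*t*x^3. Substituting x = B_t:
  d(3*B_t^4*t) = (3*B_t^2*(B_t^2 + 6*t)) dt + (12*B_t^3*t) dB_t.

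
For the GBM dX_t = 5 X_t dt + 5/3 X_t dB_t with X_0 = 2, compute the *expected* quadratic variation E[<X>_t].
E[<X>_t] = 20*exp(115*t/9)/23 - 20/23

<X>_t = int_0^t ((5/3) * X_s)^2 ds. Taking expectation inside the integral: E[<X>_t] = (5/3)^2 * int_0^t E[X_s^2] ds. For GBM, E[X_s^2] = x_0^2 * exp((2 mu + sigma^2) s). Integrating:
  E[<X>_t] = (5/3)^2 * 2^2 * (exp((2*5 + (5/3)^2) t) - 1) / (2*5 + (5/3)^2)
           = (5/3)^2 * 2^2 * (exp((115/9) t) - 1) / (115/9) = 20*exp(115*t/9)/23 - 20/23.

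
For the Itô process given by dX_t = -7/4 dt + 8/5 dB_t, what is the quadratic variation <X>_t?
<X>_t = 64*t/25

For an Itô process dX_t = a(t) dt + b(t) dB_t, the quadratic variation is <X>_t = int_0^t b(s)^2 ds (the drift term does not contribute). Here b(s) = 8/5, so
  b(s)^2 = 64/25.
Integrating from 0 to t:
  <X>_t = int_0^t (64/25) ds = 64*t/25.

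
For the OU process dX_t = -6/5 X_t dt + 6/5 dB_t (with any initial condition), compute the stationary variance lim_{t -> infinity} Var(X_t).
lim Var(X_t) = 3/5

The OU SDE dX = -theta X dt + sigma dB admits the integrating factor exp(theta t): d(exp(theta t) X_t) = sigma exp(theta t) dB_t. Integrating from 0 to t gives X_t = x_0 * exp(-theta t) + sigma * int_0^t exp(-theta (t-s)) dB_s for any initial x_0. The Itô integral has variance (by the Itô isometry) sigma^2 * int_0^t exp(-2 theta (t - s)) ds = sigma^2 * (1 - exp(-2 theta t)) / (2 theta), independent of x_0.
With theta = 6/5, sigma = 6/5:
  Var(X_t) = (6/5)^2 * (1 - exp(-2*6/5 t)) / (2 * 6/5) = 3/5 - 3*exp(-12*t/5)/5.
As t -> infinity, exp(-2*6/5 t) -> 0, so the stationary variance is sigma^2 / (2 theta) = 3/5.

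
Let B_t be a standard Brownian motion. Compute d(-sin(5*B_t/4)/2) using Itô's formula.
d(-sin(5*B_t/4)/2) = (25*sin(5*B_t/4)/64) dt + (-5*cos(5*B_t/4)/8) dB_t

Itô's formula for f(B_t) gives d f(B_t) = f'(B_t) dB_t + (1/2) f''(B_t) dt. Compute derivatives of f(x) = -sin(5*x/4)/2:
  f'(x)  = -5*cos(5*x/4)/8
  f''(x) = 25*sin(5*x/4)/32
Substitute x = B_t and multiply the f'' term by 1/2:
  drift     = (1/2) * (25*sin(5*x/4)/32) evaluated at B_t = 25*sin(5*B_t/4)/64
  diffusion = (-5*cos(5*x/4)/8) evaluated at B_t = -5*cos(5*B_t/4)/8
Therefore d(-sin(5*B_t/4)/2) = (25*sin(5*B_t/4)/64) dt + (-5*cos(5*B_t/4)/8) dB_t.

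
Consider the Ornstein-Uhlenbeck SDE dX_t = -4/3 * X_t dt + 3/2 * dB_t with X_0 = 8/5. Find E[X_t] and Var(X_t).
E[X_t] = 8*exp(-4*t/3)/5; Var(X_t) = 27/32 - 27*exp(-8*t/3)/32

The OU SDE dX = -theta X dt + sigma dB admits the integrating factor exp(theta t): d(exp(theta t) X_t) = sigma exp(theta t) dB_t. Integrating from 0 to t:
  X_t = x_0 * exp(-theta t) + sigma * int_0^t exp(-theta (t-s)) dB_s.
The Itô integral has mean 0 and (by the Itô isometry) variance sigma^2 * int_0^t exp(-2 theta (t - s)) ds = sigma^2 * (1 - exp(-2 theta t)) / (2 theta).
With theta = 4/3, sigma = 3/2, x_0 = 8/5:
  E[X_t] = 8/5 * exp(-4/3 t) = 8*exp(-4*t/3)/5
  Var(X_t) = (3/2)^2 * (1 - exp(-2*4/3 t)) / (2 * 4/3) = 27/32 - 27*exp(-8*t/3)/32.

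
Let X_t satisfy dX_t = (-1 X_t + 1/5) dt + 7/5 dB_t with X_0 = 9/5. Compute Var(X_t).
Var(X_t) = 49/50 - 49*exp(-2*t)/50

The variance V(t) = Var(X_t) satisfies V'(t) = 2 a V(t) + c^2 with V(0) = 0 (drift coefficient is linear in X, diffusion is constant). With a = -1, c = 7/5, the solution is
  V(t) = (c^2 / (2 a)) * (exp(2 a t) - 1)
       = ((7/5)^2 / (2*(-1))) * (exp((-2) t) - 1)
       = 49/50 - 49*exp(-2*t)/50.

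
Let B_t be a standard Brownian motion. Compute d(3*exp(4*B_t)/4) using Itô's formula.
d(3*exp(4*B_t)/4) = (6*exp(4*B_t)) dt + (3*exp(4*B_t)) dB_t

Itô's formula for f(B_t) gives d f(B_t) = f'(B_t) dB_t + (1/2) f''(B_t) dt. Compute derivatives of f(x) = 3*exp(4*x)/4:
  f'(x)  = 3*exp(4*x)
  f''(x) = 12*exp(4*x)
Substitute x = B_t and multiply the f'' term by 1/2:
  drift     = (1/2) * (12*exp(4*x)) evaluated at B_t = 6*exp(4*B_t)
  diffusion = (3*exp(4*x)) evaluated at B_t = 3*exp(4*B_t)
Therefore d(3*exp(4*B_t)/4) = (6*exp(4*B_t)) dt + (3*exp(4*B_t)) dB_t.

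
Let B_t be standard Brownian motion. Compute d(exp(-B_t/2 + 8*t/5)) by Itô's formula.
d(exp(-B_t/2 + 8*t/5)) = (69*exp(-B_t/2 + 8*t/5)/40) dt + (-exp(-B_t/2 + 8*t/5)/2) dB_t

Itô's formula for f(t, x): d f(t, B_t) = (f_t + (1/2) f_xx) dt + f_x dB_t. Compute partials of f(t, x) = exp(8*t/5 - x/2):
  f_t(t,x)  = 8*exp(8*t/5 - x/2)/5
  f_x(t,x)  = -exp(8*t/5 - x/2)/2
  f_xx(t,x) = exp(8*t/5 - x/2)/4
Assemble drift = f_t + (1/2) f_xx = 69*exp(8*t/5 - x/2)/40 and diffusion = f_x = -exp(8*t/5 - x/2)/2. Substituting x = B_t:
  d(exp(-B_t/2 + 8*t/5)) = (69*exp(-B_t/2 + 8*t/5)/40) dt + (-exp(-B_t/2 + 8*t/5)/2) dB_t.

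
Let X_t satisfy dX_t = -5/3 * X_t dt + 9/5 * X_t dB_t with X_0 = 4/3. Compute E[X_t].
E[X_t] = 4*exp(-5*t/3)/3

For GBM dX = mu X dt + sigma X dB with X_0 = x_0, apply Itô to Y = log X: dY = (mu - sigma^2/2) dt + sigma dB, so Y_t = log(x_0) + (mu - sigma^2/2) t + sigma B_t and hence X_t = x_0 * exp((mu - sigma^2/2) t + sigma B_t).
With mu = -5/3, sigma = 9/5, x_0 = 4/3, this gives:
  X_t = 4/3 * exp((-493/150) * t + (9/5) * B_t).
Since sigma*B_t ~ Normal(0, sigma^2 t), E[exp(sigma*B_t)] = exp(sigma^2 t / 2); so E[X_t] = x_0 * exp((mu - sigma^2/2) t) * exp(sigma^2 t / 2) = x_0 * exp(mu t) = 4*exp(-5*t/3)/3.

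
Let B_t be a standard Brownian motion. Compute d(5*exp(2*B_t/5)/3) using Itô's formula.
d(5*exp(2*B_t/5)/3) = (2*exp(2*B_t/5)/15) dt + (2*exp(2*B_t/5)/3) dB_t

Itô's formula for f(B_t) gives d f(B_t) = f'(B_t) dB_t + (1/2) f''(B_t) dt. Compute derivatives of f(x) = 5*exp(2*x/5)/3:
  f'(x)  = 2*exp(2*x/5)/3
  f''(x) = 4*exp(2*x/5)/15
Substitute x = B_t and multiply the f'' term by 1/2:
  drift     = (1/2) * (4*exp(2*x/5)/15) evaluated at B_t = 2*exp(2*B_t/5)/15
  diffusion = (2*exp(2*x/5)/3) evaluated at B_t = 2*exp(2*B_t/5)/3
Therefore d(5*exp(2*B_t/5)/3) = (2*exp(2*B_t/5)/15) dt + (2*exp(2*B_t/5)/3) dB_t.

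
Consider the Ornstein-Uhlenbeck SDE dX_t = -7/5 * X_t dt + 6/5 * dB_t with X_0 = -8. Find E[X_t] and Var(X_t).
E[X_t] = -8*exp(-7*t/5); Var(X_t) = 18/35 - 18*exp(-14*t/5)/35

The OU SDE dX = -theta X dt + sigma dB admits the integrating factor exp(theta t): d(exp(theta t) X_t) = sigma exp(theta t) dB_t. Integrating from 0 to t:
  X_t = x_0 * exp(-theta t) + sigma * int_0^t exp(-theta (t-s)) dB_s.
The Itô integral has mean 0 and (by the Itô isometry) variance sigma^2 * int_0^t exp(-2 theta (t - s)) ds = sigma^2 * (1 - exp(-2 theta t)) / (2 theta).
With theta = 7/5, sigma = 6/5, x_0 = -8:
  E[X_t] = -8 * exp(-7/5 t) = -8*exp(-7*t/5)
  Var(X_t) = (6/5)^2 * (1 - exp(-2*7/5 t)) / (2 * 7/5) = 18/35 - 18*exp(-14*t/5)/35.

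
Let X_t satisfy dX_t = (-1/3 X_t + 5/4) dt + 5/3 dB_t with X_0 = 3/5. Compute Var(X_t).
Var(X_t) = 25/6 - 25*exp(-2*t/3)/6

The variance V(t) = Var(X_t) satisfies V'(t) = 2 a V(t) + c^2 with V(0) = 0 (drift coefficient is linear in X, diffusion is constant). With a = -1/3, c = 5/3, the solution is
  V(t) = (c^2 / (2 a)) * (exp(2 a t) - 1)
       = ((5/3)^2 / (2*(-1/3))) * (exp((-2/3) t) - 1)
       = 25/6 - 25*exp(-2*t/3)/6.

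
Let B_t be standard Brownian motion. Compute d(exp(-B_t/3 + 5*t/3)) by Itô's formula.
d(exp(-B_t/3 + 5*t/3)) = (31*exp(-B_t/3 + 5*t/3)/18) dt + (-exp(-B_t/3 + 5*t/3)/3) dB_t

Itô's formula for f(t, x): d f(t, B_t) = (f_t + (1/2) f_xx) dt + f_x dB_t. Compute partials of f(t, x) = exp(5*t/3 - x/3):
  f_t(t,x)  = 5*exp(5*t/3 - x/3)/3
  f_x(t,x)  = -exp(5*t/3 - x/3)/3
  f_xx(t,x) = exp(5*t/3 - x/3)/9
Assemble drift = f_t + (1/2) f_xx = 31*exp(5*t/3 - x/3)/18 and diffusion = f_x = -exp(5*t/3 - x/3)/3. Substituting x = B_t:
  d(exp(-B_t/3 + 5*t/3)) = (31*exp(-B_t/3 + 5*t/3)/18) dt + (-exp(-B_t/3 + 5*t/3)/3) dB_t.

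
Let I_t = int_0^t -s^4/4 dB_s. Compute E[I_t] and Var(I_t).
E[I_t] = 0; Var(I_t) = t^9/144

The Itô integral of a deterministic integrand f(s) has mean 0 because each increment f(s) * (B_{s+ds} - B_s) has mean 0. By the Itô isometry:
  Var( int_0^t f(s) dB_s ) = E[ (int_0^t f(s) dB_s)^2 ] = int_0^t f(s)^2 ds.
Here f(s) = -s^4/4, so f(s)^2 = s^8/16. Integrate:
  int_0^t (s^8/16) ds = t^9/144.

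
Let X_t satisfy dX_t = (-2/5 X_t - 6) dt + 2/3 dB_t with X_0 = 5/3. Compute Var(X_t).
Var(X_t) = 5/9 - 5*exp(-4*t/5)/9

The variance V(t) = Var(X_t) satisfies V'(t) = 2 a V(t) + c^2 with V(0) = 0 (drift coefficient is linear in X, diffusion is constant). With a = -2/5, c = 2/3, the solution is
  V(t) = (c^2 / (2 a)) * (exp(2 a t) - 1)
       = ((2/3)^2 / (2*(-2/5))) * (exp((-4/5) t) - 1)
       = 5/9 - 5*exp(-4*t/5)/9.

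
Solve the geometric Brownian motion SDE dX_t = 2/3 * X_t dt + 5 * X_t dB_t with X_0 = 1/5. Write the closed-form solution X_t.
X_t = 1/5 * exp((-71/6) * t + (5) * B_t)

For GBM dX = mu X dt + sigma X dB with X_0 = x_0, apply Itô to Y = log X: dY = (mu - sigma^2/2) dt + sigma dB, so Y_t = log(x_0) + (mu - sigma^2/2) t + sigma B_t and hence X_t = x_0 * exp((mu - sigma^2/2) t + sigma B_t).
With mu = 2/3, sigma = 5, x_0 = 1/5, this gives:
  X_t = 1/5 * exp((-71/6) * t + (5) * B_t).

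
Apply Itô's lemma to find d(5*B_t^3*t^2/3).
d(5*B_t^3*t^2/3) = (5*B_t*t*(2*B_t^2 + 3*t)/3) dt + (5*B_t^2*t^2) dB_t

Itô's formula for f(t, x): d f(t, B_t) = (f_t + (1/2) f_xx) dt + f_x dB_t. Compute partials of f(t, x) = 5*t^2*x^3/3:
  f_t(t,x)  = 10*t*x^3/3
  f_x(t,x)  = 5*t^2*x^2
  f_xx(t,x) = 10*t^2*x
Assemble drift = f_t + (1/2) f_xx = 5*t*x*(3*t + 2*x^2)/3 and diffusion = f_x = 5*t^2*x^2. Substituting x = B_t:
  d(5*B_t^3*t^2/3) = (5*B_t*t*(2*B_t^2 + 3*t)/3) dt + (5*B_t^2*t^2) dB_t.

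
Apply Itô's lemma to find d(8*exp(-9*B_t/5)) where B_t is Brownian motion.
d(8*exp(-9*B_t/5)) = (324*exp(-9*B_t/5)/25) dt + (-72*exp(-9*B_t/5)/5) dB_t

Itô's formula for f(B_t) gives d f(B_t) = f'(B_t) dB_t + (1/2) f''(B_t) dt. Compute derivatives of f(x) = 8*exp(-9*x/5):
  f'(x)  = -72*exp(-9*x/5)/5
  f''(x) = 648*exp(-9*x/5)/25
Substitute x = B_t and multiply the f'' term by 1/2:
  drift     = (1/2) * (648*exp(-9*x/5)/25) evaluated at B_t = 324*exp(-9*B_t/5)/25
  diffusion = (-72*exp(-9*x/5)/5) evaluated at B_t = -72*exp(-9*B_t/5)/5
Therefore d(8*exp(-9*B_t/5)) = (324*exp(-9*B_t/5)/25) dt + (-72*exp(-9*B_t/5)/5) dB_t.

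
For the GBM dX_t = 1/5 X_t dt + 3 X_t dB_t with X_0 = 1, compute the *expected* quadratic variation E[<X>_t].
E[<X>_t] = 45*exp(47*t/5)/47 - 45/47

<X>_t = int_0^t (3 * X_s)^2 ds. Taking expectation inside the integral: E[<X>_t] = 3^2 * int_0^t E[X_s^2] ds. For GBM, E[X_s^2] = x_0^2 * exp((2 mu + sigma^2) s). Integrating:
  E[<X>_t] = 3^2 * 1^2 * (exp((2*(1/5) + 3^2) t) - 1) / (2*(1/5) + 3^2)
           = 3^2 * 1^2 * (exp((47/5) t) - 1) / (47/5) = 45*exp(47*t/5)/47 - 45/47.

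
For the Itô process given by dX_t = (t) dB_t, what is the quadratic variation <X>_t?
<X>_t = t^3/3

For an Itô process dX_t = a(t) dt + b(t) dB_t, the quadratic variation is <X>_t = int_0^t b(s)^2 ds (the drift term does not contribute). Here b(s) = s, so
  b(s)^2 = s^2.
Integrating from 0 to t:
  <X>_t = int_0^t (s^2) ds = t^3/3.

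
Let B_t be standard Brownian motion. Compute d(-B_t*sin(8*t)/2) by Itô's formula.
d(-B_t*sin(8*t)/2) = (-4*B_t*cos(8*t)) dt + (-sin(8*t)/2) dB_t

Itô's formula for f(t, x): d f(t, B_t) = (f_t + (1/2) f_xx) dt + f_x dB_t. Compute partials of f(t, x) = -x*sin(8*t)/2:
  f_t(t,x)  = -4*x*cos(8*t)
  f_x(t,x)  = -sin(8*t)/2
  f_xx(t,x) = 0
Assemble drift = f_t + (1/2) f_xx = -4*x*cos(8*t) and diffusion = f_x = -sin(8*t)/2. Substituting x = B_t:
  d(-B_t*sin(8*t)/2) = (-4*B_t*cos(8*t)) dt + (-sin(8*t)/2) dB_t.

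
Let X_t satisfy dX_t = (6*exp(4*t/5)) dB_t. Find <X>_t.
<X>_t = 45*exp(8*t/5)/2 - 45/2

For an Itô process dX_t = a(t) dt + b(t) dB_t, the quadratic variation is <X>_t = int_0^t b(s)^2 ds (the drift term does not contribute). Here b(s) = 6*exp(4*s/5), so
  b(s)^2 = 36*exp(8*s/5).
Integrating from 0 to t:
  <X>_t = int_0^t (36*exp(8*s/5)) ds = 45*exp(8*t/5)/2 - 45/2.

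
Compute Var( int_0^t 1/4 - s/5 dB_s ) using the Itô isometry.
Var = t*(16*t^2 - 60*t + 75)/1200

The Itô integral of a deterministic integrand f(s) has mean 0 because each increment f(s) * (B_{s+ds} - B_s) has mean 0. By the Itô isometry:
  Var( int_0^t f(s) dB_s ) = E[ (int_0^t f(s) dB_s)^2 ] = int_0^t f(s)^2 ds.
Here f(s) = 1/4 - s/5, so f(s)^2 = (4*s - 5)^2/400. Integrate:
  int_0^t ((4*s - 5)^2/400) ds = t*(16*t^2 - 60*t + 75)/1200.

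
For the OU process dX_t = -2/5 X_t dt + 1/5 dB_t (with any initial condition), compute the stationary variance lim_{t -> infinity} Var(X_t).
lim Var(X_t) = 1/20

The OU SDE dX = -theta X dt + sigma dB admits the integrating factor exp(theta t): d(exp(theta t) X_t) = sigma exp(theta t) dB_t. Integrating from 0 to t gives X_t = x_0 * exp(-theta t) + sigma * int_0^t exp(-theta (t-s)) dB_s for any initial x_0. The Itô integral has variance (by the Itô isometry) sigma^2 * int_0^t exp(-2 theta (t - s)) ds = sigma^2 * (1 - exp(-2 theta t)) / (2 theta), independent of x_0.
With theta = 2/5, sigma = 1/5:
  Var(X_t) = (1/5)^2 * (1 - exp(-2*2/5 t)) / (2 * 2/5) = 1/20 - exp(-4*t/5)/20.
As t -> infinity, exp(-2*2/5 t) -> 0, so the stationary variance is sigma^2 / (2 theta) = 1/20.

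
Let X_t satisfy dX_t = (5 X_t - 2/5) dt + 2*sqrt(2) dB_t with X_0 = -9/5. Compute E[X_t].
E[X_t] = 2/25 - 47*exp(5*t)/25

Taking expectations and using E[dB_t] = 0, the mean m(t) = E[X_t] satisfies the ODE m'(t) = a m(t) + b with m(0) = x_0. With a = 5, b = -2/5, x_0 = -9/5, the solution is
  m(t) = x_0 * exp(a t) + (b/a) * (exp(a t) - 1)
       = (-9/5) * exp(5 t) + ((-2/5)/5) * (exp(5 t) - 1)
       = 2/25 - 47*exp(5*t)/25.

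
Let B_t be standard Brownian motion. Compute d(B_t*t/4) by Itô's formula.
d(B_t*t/4) = (B_t/4) dt + (t/4) dB_t

Itô's formula for f(t, x): d f(t, B_t) = (f_t + (1/2) f_xx) dt + f_x dB_t. Compute partials of f(t, x) = t*x/4:
  f_t(t,x)  = x/4
  f_x(t,x)  = t/4
  f_xx(t,x) = 0
Assemble drift = f_t + (1/2) f_xx = x/4 and diffusion = f_x = t/4. Substituting x = B_t:
  d(B_t*t/4) = (B_t/4) dt + (t/4) dB_t.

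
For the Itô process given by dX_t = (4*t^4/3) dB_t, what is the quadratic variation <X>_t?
<X>_t = 16*t^9/81

For an Itô process dX_t = a(t) dt + b(t) dB_t, the quadratic variation is <X>_t = int_0^t b(s)^2 ds (the drift term does not contribute). Here b(s) = 4*s^4/3, so
  b(s)^2 = 16*s^8/9.
Integrating from 0 to t:
  <X>_t = int_0^t (16*s^8/9) ds = 16*t^9/81.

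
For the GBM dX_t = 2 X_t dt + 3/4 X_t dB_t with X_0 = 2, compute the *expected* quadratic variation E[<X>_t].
E[<X>_t] = 36*exp(73*t/16)/73 - 36/73

<X>_t = int_0^t ((3/4) * X_s)^2 ds. Taking expectation inside the integral: E[<X>_t] = (3/4)^2 * int_0^t E[X_s^2] ds. For GBM, E[X_s^2] = x_0^2 * exp((2 mu + sigma^2) s). Integrating:
  E[<X>_t] = (3/4)^2 * 2^2 * (exp((2*2 + (3/4)^2) t) - 1) / (2*2 + (3/4)^2)
           = (3/4)^2 * 2^2 * (exp((73/16) t) - 1) / (73/16) = 36*exp(73*t/16)/73 - 36/73.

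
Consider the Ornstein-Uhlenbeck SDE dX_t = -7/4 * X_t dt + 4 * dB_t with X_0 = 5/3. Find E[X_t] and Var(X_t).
E[X_t] = 5*exp(-7*t/4)/3; Var(X_t) = 32/7 - 32*exp(-7*t/2)/7

The OU SDE dX = -theta X dt + sigma dB admits the integrating factor exp(theta t): d(exp(theta t) X_t) = sigma exp(theta t) dB_t. Integrating from 0 to t:
  X_t = x_0 * exp(-theta t) + sigma * int_0^t exp(-theta (t-s)) dB_s.
The Itô integral has mean 0 and (by the Itô isometry) variance sigma^2 * int_0^t exp(-2 theta (t - s)) ds = sigma^2 * (1 - exp(-2 theta t)) / (2 theta).
With theta = 7/4, sigma = 4, x_0 = 5/3:
  E[X_t] = 5/3 * exp(-7/4 t) = 5*exp(-7*t/4)/3
  Var(X_t) = (4)^2 * (1 - exp(-2*7/4 t)) / (2 * 7/4) = 32/7 - 32*exp(-7*t/2)/7.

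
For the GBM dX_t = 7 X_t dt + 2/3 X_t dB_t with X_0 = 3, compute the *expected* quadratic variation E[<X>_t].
E[<X>_t] = 18*exp(130*t/9)/65 - 18/65

<X>_t = int_0^t ((2/3) * X_s)^2 ds. Taking expectation inside the integral: E[<X>_t] = (2/3)^2 * int_0^t E[X_s^2] ds. For GBM, E[X_s^2] = x_0^2 * exp((2 mu + sigma^2) s). Integrating:
  E[<X>_t] = (2/3)^2 * 3^2 * (exp((2*7 + (2/3)^2) t) - 1) / (2*7 + (2/3)^2)
           = (2/3)^2 * 3^2 * (exp((130/9) t) - 1) / (130/9) = 18*exp(130*t/9)/65 - 18/65.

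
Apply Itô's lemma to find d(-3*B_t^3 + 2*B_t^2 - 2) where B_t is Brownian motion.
d(-3*B_t^3 + 2*B_t^2 - 2) = (2 - 9*B_t) dt + (B_t*(4 - 9*B_t)) dB_t

Itô's formula for f(B_t) gives d f(B_t) = f'(B_t) dB_t + (1/2) f''(B_t) dt. Compute derivatives of f(x) = -3*x^3 + 2*x^2 - 2:
  f'(x)  = x*(4 - 9*x)
  f''(x) = 4 - 18*x
Substitute x = B_t and multiply the f'' term by 1/2:
  drift     = (1/2) * (4 - 18*x) evaluated at B_t = 2 - 9*B_t
  diffusion = (x*(4 - 9*x)) evaluated at B_t = B_t*(4 - 9*B_t)
Therefore d(-3*B_t^3 + 2*B_t^2 - 2) = (2 - 9*B_t) dt + (B_t*(4 - 9*B_t)) dB_t.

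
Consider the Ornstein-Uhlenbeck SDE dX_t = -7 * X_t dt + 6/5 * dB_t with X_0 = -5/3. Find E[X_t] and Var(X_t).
E[X_t] = -5*exp(-7*t)/3; Var(X_t) = 18/175 - 18*exp(-14*t)/175

The OU SDE dX = -theta X dt + sigma dB admits the integrating factor exp(theta t): d(exp(theta t) X_t) = sigma exp(theta t) dB_t. Integrating from 0 to t:
  X_t = x_0 * exp(-theta t) + sigma * int_0^t exp(-theta (t-s)) dB_s.
The Itô integral has mean 0 and (by the Itô isometry) variance sigma^2 * int_0^t exp(-2 theta (t - s)) ds = sigma^2 * (1 - exp(-2 theta t)) / (2 theta).
With theta = 7, sigma = 6/5, x_0 = -5/3:
  E[X_t] = -5/3 * exp(-7 t) = -5*exp(-7*t)/3
  Var(X_t) = (6/5)^2 * (1 - exp(-2*7 t)) / (2 * 7) = 18/175 - 18*exp(-14*t)/175.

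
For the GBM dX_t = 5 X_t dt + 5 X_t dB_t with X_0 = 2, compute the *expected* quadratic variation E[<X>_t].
E[<X>_t] = 20*exp(35*t)/7 - 20/7

<X>_t = int_0^t (5 * X_s)^2 ds. Taking expectation inside the integral: E[<X>_t] = 5^2 * int_0^t E[X_s^2] ds. For GBM, E[X_s^2] = x_0^2 * exp((2 mu + sigma^2) s). Integrating:
  E[<X>_t] = 5^2 * 2^2 * (exp((2*5 + 5^2) t) - 1) / (2*5 + 5^2)
           = 5^2 * 2^2 * (exp(35 t) - 1) / 35 = 20*exp(35*t)/7 - 20/7.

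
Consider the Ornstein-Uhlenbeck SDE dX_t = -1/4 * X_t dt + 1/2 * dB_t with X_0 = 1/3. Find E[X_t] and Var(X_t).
E[X_t] = exp(-t/4)/3; Var(X_t) = 1/2 - exp(-t/2)/2

The OU SDE dX = -theta X dt + sigma dB admits the integrating factor exp(theta t): d(exp(theta t) X_t) = sigma exp(theta t) dB_t. Integrating from 0 to t:
  X_t = x_0 * exp(-theta t) + sigma * int_0^t exp(-theta (t-s)) dB_s.
The Itô integral has mean 0 and (by the Itô isometry) variance sigma^2 * int_0^t exp(-2 theta (t - s)) ds = sigma^2 * (1 - exp(-2 theta t)) / (2 theta).
With theta = 1/4, sigma = 1/2, x_0 = 1/3:
  E[X_t] = 1/3 * exp(-1/4 t) = exp(-t/4)/3
  Var(X_t) = (1/2)^2 * (1 - exp(-2*1/4 t)) / (2 * 1/4) = 1/2 - exp(-t/2)/2.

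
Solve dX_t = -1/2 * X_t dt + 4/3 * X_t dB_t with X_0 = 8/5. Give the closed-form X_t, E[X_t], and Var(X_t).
X_t = 8/5 * exp((-25/18) t + (4/3) B_t); E[X_t] = 8*exp(-t/2)/5; Var(X_t) = (64*exp(16*t/9) - 64)*exp(-t)/25

For GBM dX = mu X dt + sigma X dB with X_0 = x_0, apply Itô to Y = log X: dY = (mu - sigma^2/2) dt + sigma dB, so Y_t = log(x_0) + (mu - sigma^2/2) t + sigma B_t and hence X_t = x_0 * exp((mu - sigma^2/2) t + sigma B_t).
With mu = -1/2, sigma = 4/3, x_0 = 8/5, this gives:
  X_t = 8/5 * exp((-25/18) * t + (4/3) * B_t).
Since sigma*B_t ~ Normal(0, sigma^2 t), E[exp(sigma*B_t)] = exp(sigma^2 t / 2); so E[X_t] = x_0 * exp((mu - sigma^2/2) t) * exp(sigma^2 t / 2) = x_0 * exp(mu t) = 8*exp(-t/2)/5.
Var(X_t) = E[X_t^2] - (E[X_t])^2 = x_0^2 * exp(2 mu t) * (exp(sigma^2 t) - 1) = (64*exp(16*t/9) - 64)*exp(-t)/25.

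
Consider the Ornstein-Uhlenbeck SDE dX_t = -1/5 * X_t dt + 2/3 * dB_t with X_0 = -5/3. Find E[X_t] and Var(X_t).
E[X_t] = -5*exp(-t/5)/3; Var(X_t) = 10/9 - 10*exp(-2*t/5)/9

The OU SDE dX = -theta X dt + sigma dB admits the integrating factor exp(theta t): d(exp(theta t) X_t) = sigma exp(theta t) dB_t. Integrating from 0 to t:
  X_t = x_0 * exp(-theta t) + sigma * int_0^t exp(-theta (t-s)) dB_s.
The Itô integral has mean 0 and (by the Itô isometry) variance sigma^2 * int_0^t exp(-2 theta (t - s)) ds = sigma^2 * (1 - exp(-2 theta t)) / (2 theta).
With theta = 1/5, sigma = 2/3, x_0 = -5/3:
  E[X_t] = -5/3 * exp(-1/5 t) = -5*exp(-t/5)/3
  Var(X_t) = (2/3)^2 * (1 - exp(-2*1/5 t)) / (2 * 1/5) = 10/9 - 10*exp(-2*t/5)/9.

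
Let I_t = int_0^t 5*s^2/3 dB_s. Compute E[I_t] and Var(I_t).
E[I_t] = 0; Var(I_t) = 5*t^5/9

The Itô integral of a deterministic integrand f(s) has mean 0 because each increment f(s) * (B_{s+ds} - B_s) has mean 0. By the Itô isometry:
  Var( int_0^t f(s) dB_s ) = E[ (int_0^t f(s) dB_s)^2 ] = int_0^t f(s)^2 ds.
Here f(s) = 5*s^2/3, so f(s)^2 = 25*s^4/9. Integrate:
  int_0^t (25*s^4/9) ds = 5*t^5/9.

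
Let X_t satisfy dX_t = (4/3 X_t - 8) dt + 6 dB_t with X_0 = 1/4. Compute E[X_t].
E[X_t] = 6 - 23*exp(4*t/3)/4

Taking expectations and using E[dB_t] = 0, the mean m(t) = E[X_t] satisfies the ODE m'(t) = a m(t) + b with m(0) = x_0. With a = 4/3, b = -8, x_0 = 1/4, the solution is
  m(t) = x_0 * exp(a t) + (b/a) * (exp(a t) - 1)
       = (1/4) * exp((4/3) t) + ((-8)/(4/3)) * (exp((4/3) t) - 1)
       = 6 - 23*exp(4*t/3)/4.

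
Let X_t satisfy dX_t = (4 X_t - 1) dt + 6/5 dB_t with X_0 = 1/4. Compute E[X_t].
E[X_t] = 1/4

Taking expectations and using E[dB_t] = 0, the mean m(t) = E[X_t] satisfies the ODE m'(t) = a m(t) + b with m(0) = x_0. With a = 4, b = -1, x_0 = 1/4, the solution is
  m(t) = x_0 * exp(a t) + (b/a) * (exp(a t) - 1)
       = (1/4) * exp(4 t) + ((-1)/4) * (exp(4 t) - 1)
       = 1/4.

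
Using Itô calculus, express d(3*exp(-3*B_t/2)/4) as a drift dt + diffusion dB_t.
d(3*exp(-3*B_t/2)/4) = (27*exp(-3*B_t/2)/32) dt + (-9*exp(-3*B_t/2)/8) dB_t

Itô's formula for f(B_t) gives d f(B_t) = f'(B_t) dB_t + (1/2) f''(B_t) dt. Compute derivatives of f(x) = 3*exp(-3*x/2)/4:
  f'(x)  = -9*exp(-3*x/2)/8
  f''(x) = 27*exp(-3*x/2)/16
Substitute x = B_t and multiply the f'' term by 1/2:
  drift     = (1/2) * (27*exp(-3*x/2)/16) evaluated at B_t = 27*exp(-3*B_t/2)/32
  diffusion = (-9*exp(-3*x/2)/8) evaluated at B_t = -9*exp(-3*B_t/2)/8
Therefore d(3*exp(-3*B_t/2)/4) = (27*exp(-3*B_t/2)/32) dt + (-9*exp(-3*B_t/2)/8) dB_t.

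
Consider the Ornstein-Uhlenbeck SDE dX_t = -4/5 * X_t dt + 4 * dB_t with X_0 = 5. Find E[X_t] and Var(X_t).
E[X_t] = 5*exp(-4*t/5); Var(X_t) = 10 - 10*exp(-8*t/5)

The OU SDE dX = -theta X dt + sigma dB admits the integrating factor exp(theta t): d(exp(theta t) X_t) = sigma exp(theta t) dB_t. Integrating from 0 to t:
  X_t = x_0 * exp(-theta t) + sigma * int_0^t exp(-theta (t-s)) dB_s.
The Itô integral has mean 0 and (by the Itô isometry) variance sigma^2 * int_0^t exp(-2 theta (t - s)) ds = sigma^2 * (1 - exp(-2 theta t)) / (2 theta).
With theta = 4/5, sigma = 4, x_0 = 5:
  E[X_t] = 5 * exp(-4/5 t) = 5*exp(-4*t/5)
  Var(X_t) = (4)^2 * (1 - exp(-2*4/5 t)) / (2 * 4/5) = 10 - 10*exp(-8*t/5).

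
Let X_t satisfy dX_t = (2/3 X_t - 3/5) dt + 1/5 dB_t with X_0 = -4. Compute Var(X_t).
Var(X_t) = 3*exp(4*t/3)/100 - 3/100

The variance V(t) = Var(X_t) satisfies V'(t) = 2 a V(t) + c^2 with V(0) = 0 (drift coefficient is linear in X, diffusion is constant). With a = 2/3, c = 1/5, the solution is
  V(t) = (c^2 / (2 a)) * (exp(2 a t) - 1)
       = ((1/5)^2 / (2*(2/3))) * (exp((4/3) t) - 1)
       = 3*exp(4*t/3)/100 - 3/100.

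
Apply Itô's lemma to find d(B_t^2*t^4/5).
d(B_t^2*t^4/5) = (t^3*(4*B_t^2 + t)/5) dt + (2*B_t*t^4/5) dB_t

Itô's formula for f(t, x): d f(t, B_t) = (f_t + (1/2) f_xx) dt + f_x dB_t. Compute partials of f(t, x) = t^4*x^2/5:
  f_t(t,x)  = 4*t^3*x^2/5
  f_x(t,x)  = 2*t^4*x/5
  f_xx(t,x) = 2*t^4/5
Assemble drift = f_t + (1/2) f_xx = t^3*(t + 4*x^2)/5 and diffusion = f_x = 2*t^4*x/5. Substituting x = B_t:
  d(B_t^2*t^4/5) = (t^3*(4*B_t^2 + t)/5) dt + (2*B_t*t^4/5) dB_t.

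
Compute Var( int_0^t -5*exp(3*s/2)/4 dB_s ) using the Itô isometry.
Var = 25*exp(3*t)/48 - 25/48

The Itô integral of a deterministic integrand f(s) has mean 0 because each increment f(s) * (B_{s+ds} - B_s) has mean 0. By the Itô isometry:
  Var( int_0^t f(s) dB_s ) = E[ (int_0^t f(s) dB_s)^2 ] = int_0^t f(s)^2 ds.
Here f(s) = -5*exp(3*s/2)/4, so f(s)^2 = 25*exp(3*s)/16. Integrate:
  int_0^t (25*exp(3*s)/16) ds = 25*exp(3*t)/48 - 25/48.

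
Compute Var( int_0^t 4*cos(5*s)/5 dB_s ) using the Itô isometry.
Var = 8*t/25 + 4*sin(10*t)/125

The Itô integral of a deterministic integrand f(s) has mean 0 because each increment f(s) * (B_{s+ds} - B_s) has mean 0. By the Itô isometry:
  Var( int_0^t f(s) dB_s ) = E[ (int_0^t f(s) dB_s)^2 ] = int_0^t f(s)^2 ds.
Here f(s) = 4*cos(5*s)/5, so f(s)^2 = 16*cos(5*s)^2/25. Integrate:
  int_0^t (16*cos(5*s)^2/25) ds = 8*t/25 + 4*sin(10*t)/125.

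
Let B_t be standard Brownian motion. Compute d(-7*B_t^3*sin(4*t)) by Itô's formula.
d(-7*B_t^3*sin(4*t)) = (-28*B_t^3*cos(4*t) - 21*B_t*sin(4*t)) dt + (-21*B_t^2*sin(4*t)) dB_t

Itô's formula for f(t, x): d f(t, B_t) = (f_t + (1/2) f_xx) dt + f_x dB_t. Compute partials of f(t, x) = -7*x^3*sin(4*t):
  f_t(t,x)  = -28*x^3*cos(4*t)
  f_x(t,x)  = -21*x^2*sin(4*t)
  f_xx(t,x) = -42*x*sin(4*t)
Assemble drift = f_t + (1/2) f_xx = -28*x^3*cos(4*t) - 21*x*sin(4*t) and diffusion = f_x = -21*x^2*sin(4*t). Substituting x = B_t:
  d(-7*B_t^3*sin(4*t)) = (-28*B_t^3*cos(4*t) - 21*B_t*sin(4*t)) dt + (-21*B_t^2*sin(4*t)) dB_t.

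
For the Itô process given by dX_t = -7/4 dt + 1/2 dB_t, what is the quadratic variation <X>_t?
<X>_t = t/4

For an Itô process dX_t = a(t) dt + b(t) dB_t, the quadratic variation is <X>_t = int_0^t b(s)^2 ds (the drift term does not contribute). Here b(s) = 1/2, so
  b(s)^2 = 1/4.
Integrating from 0 to t:
  <X>_t = int_0^t (1/4) ds = t/4.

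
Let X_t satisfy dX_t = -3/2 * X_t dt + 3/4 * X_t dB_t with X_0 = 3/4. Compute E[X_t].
E[X_t] = 3*exp(-3*t/2)/4

For GBM dX = mu X dt + sigma X dB with X_0 = x_0, apply Itô to Y = log X: dY = (mu - sigma^2/2) dt + sigma dB, so Y_t = log(x_0) + (mu - sigma^2/2) t + sigma B_t and hence X_t = x_0 * exp((mu - sigma^2/2) t + sigma B_t).
With mu = -3/2, sigma = 3/4, x_0 = 3/4, this gives:
  X_t = 3/4 * exp((-57/32) * t + (3/4) * B_t).
Since sigma*B_t ~ Normal(0, sigma^2 t), E[exp(sigma*B_t)] = exp(sigma^2 t / 2); so E[X_t] = x_0 * exp((mu - sigma^2/2) t) * exp(sigma^2 t / 2) = x_0 * exp(mu t) = 3*exp(-3*t/2)/4.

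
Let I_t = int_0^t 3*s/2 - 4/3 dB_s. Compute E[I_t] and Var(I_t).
E[I_t] = 0; Var(I_t) = t*(27*t^2 - 72*t + 64)/36

The Itô integral of a deterministic integrand f(s) has mean 0 because each increment f(s) * (B_{s+ds} - B_s) has mean 0. By the Itô isometry:
  Var( int_0^t f(s) dB_s ) = E[ (int_0^t f(s) dB_s)^2 ] = int_0^t f(s)^2 ds.
Here f(s) = 3*s/2 - 4/3, so f(s)^2 = (9*s - 8)^2/36. Integrate:
  int_0^t ((9*s - 8)^2/36) ds = t*(27*t^2 - 72*t + 64)/36.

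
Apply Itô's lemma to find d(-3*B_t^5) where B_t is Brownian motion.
d(-3*B_t^5) = (-30*B_t^3) dt + (-15*B_t^4) dB_t

Itô's formula for f(B_t) gives d f(B_t) = f'(B_t) dB_t + (1/2) f''(B_t) dt. Compute derivatives of f(x) = -3*x^5:
  f'(x)  = -15*x^4
  f''(x) = -60*x^3
Substitute x = B_t and multiply the f'' term by 1/2:
  drift     = (1/2) * (-60*x^3) evaluated at B_t = -30*B_t^3
  diffusion = (-15*x^4) evaluated at B_t = -15*B_t^4
Therefore d(-3*B_t^5) = (-30*B_t^3) dt + (-15*B_t^4) dB_t.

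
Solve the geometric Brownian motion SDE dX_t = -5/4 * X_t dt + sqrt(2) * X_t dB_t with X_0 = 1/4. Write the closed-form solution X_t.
X_t = 1/4 * exp((-9/4) * t + (sqrt(2)) * B_t)

For GBM dX = mu X dt + sigma X dB with X_0 = x_0, apply Itô to Y = log X: dY = (mu - sigma^2/2) dt + sigma dB, so Y_t = log(x_0) + (mu - sigma^2/2) t + sigma B_t and hence X_t = x_0 * exp((mu - sigma^2/2) t + sigma B_t).
With mu = -5/4, sigma = sqrt(2), x_0 = 1/4, this gives:
  X_t = 1/4 * exp((-9/4) * t + (sqrt(2)) * B_t).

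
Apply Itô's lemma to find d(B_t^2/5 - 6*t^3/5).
d(B_t^2/5 - 6*t^3/5) = (1/5 - 18*t^2/5) dt + (2*B_t/5) dB_t

Itô's formula for f(t, x): d f(t, B_t) = (f_t + (1/2) f_xx) dt + f_x dB_t. Compute partials of f(t, x) = -6*t^3/5 + x^2/5:
  f_t(t,x)  = -18*t^2/5
  f_x(t,x)  = 2*x/5
  f_xx(t,x) = 2/5
Assemble drift = f_t + (1/2) f_xx = 1/5 - 18*t^2/5 and diffusion = f_x = 2*x/5. Substituting x = B_t:
  d(B_t^2/5 - 6*t^3/5) = (1/5 - 18*t^2/5) dt + (2*B_t/5) dB_t.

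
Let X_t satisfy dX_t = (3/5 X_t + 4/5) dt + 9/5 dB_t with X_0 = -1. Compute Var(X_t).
Var(X_t) = 27*exp(6*t/5)/10 - 27/10

The variance V(t) = Var(X_t) satisfies V'(t) = 2 a V(t) + c^2 with V(0) = 0 (drift coefficient is linear in X, diffusion is constant). With a = 3/5, c = 9/5, the solution is
  V(t) = (c^2 / (2 a)) * (exp(2 a t) - 1)
       = ((9/5)^2 / (2*(3/5))) * (exp((6/5) t) - 1)
       = 27*exp(6*t/5)/10 - 27/10.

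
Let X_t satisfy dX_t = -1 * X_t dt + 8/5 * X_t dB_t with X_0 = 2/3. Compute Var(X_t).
Var(X_t) = (4*exp(64*t/25) - 4)*exp(-2*t)/9

For GBM dX = mu X dt + sigma X dB with X_0 = x_0, apply Itô to Y = log X: dY = (mu - sigma^2/2) dt + sigma dB, so Y_t = log(x_0) + (mu - sigma^2/2) t + sigma B_t and hence X_t = x_0 * exp((mu - sigma^2/2) t + sigma B_t).
With mu = -1, sigma = 8/5, x_0 = 2/3, this gives:
  X_t = 2/3 * exp((-57/25) * t + (8/5) * B_t).
Since sigma*B_t ~ Normal(0, sigma^2 t), E[exp(sigma*B_t)] = exp(sigma^2 t / 2); so E[X_t] = x_0 * exp((mu - sigma^2/2) t) * exp(sigma^2 t / 2) = x_0 * exp(mu t) = 2*exp(-t)/3.
Var(X_t) = E[X_t^2] - (E[X_t])^2 = x_0^2 * exp(2 mu t) * (exp(sigma^2 t) - 1) = (4*exp(64*t/25) - 4)*exp(-2*t)/9.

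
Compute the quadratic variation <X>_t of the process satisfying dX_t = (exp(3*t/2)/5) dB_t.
<X>_t = exp(3*t)/75 - 1/75

For an Itô process dX_t = a(t) dt + b(t) dB_t, the quadratic variation is <X>_t = int_0^t b(s)^2 ds (the drift term does not contribute). Here b(s) = exp(3*s/2)/5, so
  b(s)^2 = exp(3*s)/25.
Integrating from 0 to t:
  <X>_t = int_0^t (exp(3*s)/25) ds = exp(3*t)/75 - 1/75.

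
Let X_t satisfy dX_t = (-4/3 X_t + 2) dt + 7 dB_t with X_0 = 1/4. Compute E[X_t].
E[X_t] = 3/2 - 5*exp(-4*t/3)/4

Taking expectations and using E[dB_t] = 0, the mean m(t) = E[X_t] satisfies the ODE m'(t) = a m(t) + b with m(0) = x_0. With a = -4/3, b = 2, x_0 = 1/4, the solution is
  m(t) = x_0 * exp(a t) + (b/a) * (exp(a t) - 1)
       = (1/4) * exp((-4/3) t) + (2/(-4/3)) * (exp((-4/3) t) - 1)
       = 3/2 - 5*exp(-4*t/3)/4.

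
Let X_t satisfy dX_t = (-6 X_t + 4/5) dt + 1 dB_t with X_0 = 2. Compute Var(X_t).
Var(X_t) = 1/12 - exp(-12*t)/12

The variance V(t) = Var(X_t) satisfies V'(t) = 2 a V(t) + c^2 with V(0) = 0 (drift coefficient is linear in X, diffusion is constant). With a = -6, c = 1, the solution is
  V(t) = (c^2 / (2 a)) * (exp(2 a t) - 1)
       = (1^2 / (2*(-6))) * (exp((-12) t) - 1)
       = 1/12 - exp(-12*t)/12.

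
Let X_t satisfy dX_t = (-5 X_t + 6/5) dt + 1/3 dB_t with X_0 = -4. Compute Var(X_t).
Var(X_t) = 1/90 - exp(-10*t)/90

The variance V(t) = Var(X_t) satisfies V'(t) = 2 a V(t) + c^2 with V(0) = 0 (drift coefficient is linear in X, diffusion is constant). With a = -5, c = 1/3, the solution is
  V(t) = (c^2 / (2 a)) * (exp(2 a t) - 1)
       = ((1/3)^2 / (2*(-5))) * (exp((-10) t) - 1)
       = 1/90 - exp(-10*t)/90.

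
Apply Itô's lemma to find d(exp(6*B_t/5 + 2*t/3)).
d(exp(6*B_t/5 + 2*t/3)) = (104*exp(6*B_t/5 + 2*t/3)/75) dt + (6*exp(6*B_t/5 + 2*t/3)/5) dB_t

Itô's formula for f(t, x): d f(t, B_t) = (f_t + (1/2) f_xx) dt + f_x dB_t. Compute partials of f(t, x) = exp(2*t/3 + 6*x/5):
  f_t(t,x)  = 2*exp(2*t/3 + 6*x/5)/3
  f_x(t,x)  = 6*exp(2*t/3 + 6*x/5)/5
  f_xx(t,x) = 36*exp(2*t/3 + 6*x/5)/25
Assemble drift = f_t + (1/2) f_xx = 104*exp(2*t/3 + 6*x/5)/75 and diffusion = f_x = 6*exp(2*t/3 + 6*x/5)/5. Substituting x = B_t:
  d(exp(6*B_t/5 + 2*t/3)) = (104*exp(6*B_t/5 + 2*t/3)/75) dt + (6*exp(6*B_t/5 + 2*t/3)/5) dB_t.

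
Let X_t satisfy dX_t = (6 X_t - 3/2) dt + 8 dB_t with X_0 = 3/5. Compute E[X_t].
E[X_t] = 7*exp(6*t)/20 + 1/4

Taking expectations and using E[dB_t] = 0, the mean m(t) = E[X_t] satisfies the ODE m'(t) = a m(t) + b with m(0) = x_0. With a = 6, b = -3/2, x_0 = 3/5, the solution is
  m(t) = x_0 * exp(a t) + (b/a) * (exp(a t) - 1)
       = (3/5) * exp(6 t) + ((-3/2)/6) * (exp(6 t) - 1)
       = 7*exp(6*t)/20 + 1/4.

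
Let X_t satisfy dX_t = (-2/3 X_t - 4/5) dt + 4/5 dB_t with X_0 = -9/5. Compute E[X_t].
E[X_t] = -6/5 - 3*exp(-2*t/3)/5

Taking expectations and using E[dB_t] = 0, the mean m(t) = E[X_t] satisfies the ODE m'(t) = a m(t) + b with m(0) = x_0. With a = -2/3, b = -4/5, x_0 = -9/5, the solution is
  m(t) = x_0 * exp(a t) + (b/a) * (exp(a t) - 1)
       = (-9/5) * exp((-2/3) t) + ((-4/5)/(-2/3)) * (exp((-2/3) t) - 1)
       = -6/5 - 3*exp(-2*t/3)/5.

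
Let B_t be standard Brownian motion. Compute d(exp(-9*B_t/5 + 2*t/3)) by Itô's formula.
d(exp(-9*B_t/5 + 2*t/3)) = (343*exp(-9*B_t/5 + 2*t/3)/150) dt + (-9*exp(-9*B_t/5 + 2*t/3)/5) dB_t

Itô's formula for f(t, x): d f(t, B_t) = (f_t + (1/2) f_xx) dt + f_x dB_t. Compute partials of f(t, x) = exp(2*t/3 - 9*x/5):
  f_t(t,x)  = 2*exp(2*t/3 - 9*x/5)/3
  f_x(t,x)  = -9*exp(2*t/3 - 9*x/5)/5
  f_xx(t,x) = 81*exp(2*t/3 - 9*x/5)/25
Assemble drift = f_t + (1/2) f_xx = 343*exp(2*t/3 - 9*x/5)/150 and diffusion = f_x = -9*exp(2*t/3 - 9*x/5)/5. Substituting x = B_t:
  d(exp(-9*B_t/5 + 2*t/3)) = (343*exp(-9*B_t/5 + 2*t/3)/150) dt + (-9*exp(-9*B_t/5 + 2*t/3)/5) dB_t.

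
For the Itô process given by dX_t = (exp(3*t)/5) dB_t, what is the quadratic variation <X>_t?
<X>_t = exp(6*t)/150 - 1/150

For an Itô process dX_t = a(t) dt + b(t) dB_t, the quadratic variation is <X>_t = int_0^t b(s)^2 ds (the drift term does not contribute). Here b(s) = exp(3*s)/5, so
  b(s)^2 = exp(6*s)/25.
Integrating from 0 to t:
  <X>_t = int_0^t (exp(6*s)/25) ds = exp(6*t)/150 - 1/150.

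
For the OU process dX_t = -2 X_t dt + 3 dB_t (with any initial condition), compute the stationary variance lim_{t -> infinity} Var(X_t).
lim Var(X_t) = 9/4

The OU SDE dX = -theta X dt + sigma dB admits the integrating factor exp(theta t): d(exp(theta t) X_t) = sigma exp(theta t) dB_t. Integrating from 0 to t gives X_t = x_0 * exp(-theta t) + sigma * int_0^t exp(-theta (t-s)) dB_s for any initial x_0. The Itô integral has variance (by the Itô isometry) sigma^2 * int_0^t exp(-2 theta (t - s)) ds = sigma^2 * (1 - exp(-2 theta t)) / (2 theta), independent of x_0.
With theta = 2, sigma = 3:
  Var(X_t) = (3)^2 * (1 - exp(-2*2 t)) / (2 * 2) = 9/4 - 9*exp(-4*t)/4.
As t -> infinity, exp(-2*2 t) -> 0, so the stationary variance is sigma^2 / (2 theta) = 9/4.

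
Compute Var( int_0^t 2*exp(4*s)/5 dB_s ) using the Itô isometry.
Var = exp(8*t)/50 - 1/50

The Itô integral of a deterministic integrand f(s) has mean 0 because each increment f(s) * (B_{s+ds} - B_s) has mean 0. By the Itô isometry:
  Var( int_0^t f(s) dB_s ) = E[ (int_0^t f(s) dB_s)^2 ] = int_0^t f(s)^2 ds.
Here f(s) = 2*exp(4*s)/5, so f(s)^2 = 4*exp(8*s)/25. Integrate:
  int_0^t (4*exp(8*s)/25) ds = exp(8*t)/50 - 1/50.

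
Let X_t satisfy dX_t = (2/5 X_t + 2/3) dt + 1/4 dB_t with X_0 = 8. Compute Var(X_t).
Var(X_t) = 5*exp(4*t/5)/64 - 5/64

The variance V(t) = Var(X_t) satisfies V'(t) = 2 a V(t) + c^2 with V(0) = 0 (drift coefficient is linear in X, diffusion is constant). With a = 2/5, c = 1/4, the solution is
  V(t) = (c^2 / (2 a)) * (exp(2 a t) - 1)
       = ((1/4)^2 / (2*(2/5))) * (exp((4/5) t) - 1)
       = 5*exp(4*t/5)/64 - 5/64.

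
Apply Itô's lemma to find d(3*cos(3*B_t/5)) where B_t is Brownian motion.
d(3*cos(3*B_t/5)) = (-27*cos(3*B_t/5)/50) dt + (-9*sin(3*B_t/5)/5) dB_t

Itô's formula for f(B_t) gives d f(B_t) = f'(B_t) dB_t + (1/2) f''(B_t) dt. Compute derivatives of f(x) = 3*cos(3*x/5):
  f'(x)  = -9*sin(3*x/5)/5
  f''(x) = -27*cos(3*x/5)/25
Substitute x = B_t and multiply the f'' term by 1/2:
  drift     = (1/2) * (-27*cos(3*x/5)/25) evaluated at B_t = -27*cos(3*B_t/5)/50
  diffusion = (-9*sin(3*x/5)/5) evaluated at B_t = -9*sin(3*B_t/5)/5
Therefore d(3*cos(3*B_t/5)) = (-27*cos(3*B_t/5)/50) dt + (-9*sin(3*B_t/5)/5) dB_t.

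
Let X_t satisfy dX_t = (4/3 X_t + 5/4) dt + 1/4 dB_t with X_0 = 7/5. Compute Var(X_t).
Var(X_t) = 3*exp(8*t/3)/128 - 3/128

The variance V(t) = Var(X_t) satisfies V'(t) = 2 a V(t) + c^2 with V(0) = 0 (drift coefficient is linear in X, diffusion is constant). With a = 4/3, c = 1/4, the solution is
  V(t) = (c^2 / (2 a)) * (exp(2 a t) - 1)
       = ((1/4)^2 / (2*(4/3))) * (exp((8/3) t) - 1)
       = 3*exp(8*t/3)/128 - 3/128.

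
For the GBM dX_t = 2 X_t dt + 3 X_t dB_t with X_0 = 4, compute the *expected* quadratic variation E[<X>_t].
E[<X>_t] = 144*exp(13*t)/13 - 144/13

<X>_t = int_0^t (3 * X_s)^2 ds. Taking expectation inside the integral: E[<X>_t] = 3^2 * int_0^t E[X_s^2] ds. For GBM, E[X_s^2] = x_0^2 * exp((2 mu + sigma^2) s). Integrating:
  E[<X>_t] = 3^2 * 4^2 * (exp((2*2 + 3^2) t) - 1) / (2*2 + 3^2)
           = 3^2 * 4^2 * (exp(13 t) - 1) / 13 = 144*exp(13*t)/13 - 144/13.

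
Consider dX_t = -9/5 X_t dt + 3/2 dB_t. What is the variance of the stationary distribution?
lim Var(X_t) = 5/8

The OU SDE dX = -theta X dt + sigma dB admits the integrating factor exp(theta t): d(exp(theta t) X_t) = sigma exp(theta t) dB_t. Integrating from 0 to t gives X_t = x_0 * exp(-theta t) + sigma * int_0^t exp(-theta (t-s)) dB_s for any initial x_0. The Itô integral has variance (by the Itô isometry) sigma^2 * int_0^t exp(-2 theta (t - s)) ds = sigma^2 * (1 - exp(-2 theta t)) / (2 theta), independent of x_0.
With theta = 9/5, sigma = 3/2:
  Var(X_t) = (3/2)^2 * (1 - exp(-2*9/5 t)) / (2 * 9/5) = 5/8 - 5*exp(-18*t/5)/8.
As t -> infinity, exp(-2*9/5 t) -> 0, so the stationary variance is sigma^2 / (2 theta) = 5/8.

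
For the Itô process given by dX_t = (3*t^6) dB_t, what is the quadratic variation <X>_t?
<X>_t = 9*t^13/13

For an Itô process dX_t = a(t) dt + b(t) dB_t, the quadratic variation is <X>_t = int_0^t b(s)^2 ds (the drift term does not contribute). Here b(s) = 3*s^6, so
  b(s)^2 = 9*s^12.
Integrating from 0 to t:
  <X>_t = int_0^t (9*s^12) ds = 9*t^13/13.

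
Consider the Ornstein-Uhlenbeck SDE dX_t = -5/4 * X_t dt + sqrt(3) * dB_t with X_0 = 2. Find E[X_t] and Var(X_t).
E[X_t] = 2*exp(-5*t/4); Var(X_t) = 6/5 - 6*exp(-5*t/2)/5

The OU SDE dX = -theta X dt + sigma dB admits the integrating factor exp(theta t): d(exp(theta t) X_t) = sigma exp(theta t) dB_t. Integrating from 0 to t:
  X_t = x_0 * exp(-theta t) + sigma * int_0^t exp(-theta (t-s)) dB_s.
The Itô integral has mean 0 and (by the Itô isometry) variance sigma^2 * int_0^t exp(-2 theta (t - s)) ds = sigma^2 * (1 - exp(-2 theta t)) / (2 theta).
With theta = 5/4, sigma = sqrt(3), x_0 = 2:
  E[X_t] = 2 * exp(-5/4 t) = 2*exp(-5*t/4)
  Var(X_t) = (sqrt(3))^2 * (1 - exp(-2*5/4 t)) / (2 * 5/4) = 6/5 - 6*exp(-5*t/2)/5.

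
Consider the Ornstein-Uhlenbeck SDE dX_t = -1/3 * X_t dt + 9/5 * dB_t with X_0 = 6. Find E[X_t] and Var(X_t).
E[X_t] = 6*exp(-t/3); Var(X_t) = 243/50 - 243*exp(-2*t/3)/50

The OU SDE dX = -theta X dt + sigma dB admits the integrating factor exp(theta t): d(exp(theta t) X_t) = sigma exp(theta t) dB_t. Integrating from 0 to t:
  X_t = x_0 * exp(-theta t) + sigma * int_0^t exp(-theta (t-s)) dB_s.
The Itô integral has mean 0 and (by the Itô isometry) variance sigma^2 * int_0^t exp(-2 theta (t - s)) ds = sigma^2 * (1 - exp(-2 theta t)) / (2 theta).
With theta = 1/3, sigma = 9/5, x_0 = 6:
  E[X_t] = 6 * exp(-1/3 t) = 6*exp(-t/3)
  Var(X_t) = (9/5)^2 * (1 - exp(-2*1/3 t)) / (2 * 1/3) = 243/50 - 243*exp(-2*t/3)/50.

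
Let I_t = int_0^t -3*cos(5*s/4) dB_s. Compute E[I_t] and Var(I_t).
E[I_t] = 0; Var(I_t) = 9*t/2 + 9*sin(5*t/2)/5

The Itô integral of a deterministic integrand f(s) has mean 0 because each increment f(s) * (B_{s+ds} - B_s) has mean 0. By the Itô isometry:
  Var( int_0^t f(s) dB_s ) = E[ (int_0^t f(s) dB_s)^2 ] = int_0^t f(s)^2 ds.
Here f(s) = -3*cos(5*s/4), so f(s)^2 = 9*cos(5*s/4)^2. Integrate:
  int_0^t (9*cos(5*s/4)^2) ds = 9*t/2 + 9*sin(5*t/2)/5.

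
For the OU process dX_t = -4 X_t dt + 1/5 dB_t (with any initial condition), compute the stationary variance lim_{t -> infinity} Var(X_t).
lim Var(X_t) = 1/200

The OU SDE dX = -theta X dt + sigma dB admits the integrating factor exp(theta t): d(exp(theta t) X_t) = sigma exp(theta t) dB_t. Integrating from 0 to t gives X_t = x_0 * exp(-theta t) + sigma * int_0^t exp(-theta (t-s)) dB_s for any initial x_0. The Itô integral has variance (by the Itô isometry) sigma^2 * int_0^t exp(-2 theta (t - s)) ds = sigma^2 * (1 - exp(-2 theta t)) / (2 theta), independent of x_0.
With theta = 4, sigma = 1/5:
  Var(X_t) = (1/5)^2 * (1 - exp(-2*4 t)) / (2 * 4) = 1/200 - exp(-8*t)/200.
As t -> infinity, exp(-2*4 t) -> 0, so the stationary variance is sigma^2 / (2 theta) = 1/200.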